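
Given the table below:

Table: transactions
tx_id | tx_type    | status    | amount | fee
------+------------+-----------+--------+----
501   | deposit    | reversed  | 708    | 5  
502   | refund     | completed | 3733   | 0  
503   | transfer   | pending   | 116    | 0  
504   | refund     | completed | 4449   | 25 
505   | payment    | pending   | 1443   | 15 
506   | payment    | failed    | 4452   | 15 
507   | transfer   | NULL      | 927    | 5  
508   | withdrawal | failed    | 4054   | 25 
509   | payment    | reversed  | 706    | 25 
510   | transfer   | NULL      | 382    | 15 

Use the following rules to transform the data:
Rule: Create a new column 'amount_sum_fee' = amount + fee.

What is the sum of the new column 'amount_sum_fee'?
21100

Step 1: For each record, compute amount + fee
Example calculations:
  708 + 5 = 713
  3733 + 0 = 3733
  116 + 0 = 116
  ...
Step 2: Sum all derived values
Step 3: Total = 21100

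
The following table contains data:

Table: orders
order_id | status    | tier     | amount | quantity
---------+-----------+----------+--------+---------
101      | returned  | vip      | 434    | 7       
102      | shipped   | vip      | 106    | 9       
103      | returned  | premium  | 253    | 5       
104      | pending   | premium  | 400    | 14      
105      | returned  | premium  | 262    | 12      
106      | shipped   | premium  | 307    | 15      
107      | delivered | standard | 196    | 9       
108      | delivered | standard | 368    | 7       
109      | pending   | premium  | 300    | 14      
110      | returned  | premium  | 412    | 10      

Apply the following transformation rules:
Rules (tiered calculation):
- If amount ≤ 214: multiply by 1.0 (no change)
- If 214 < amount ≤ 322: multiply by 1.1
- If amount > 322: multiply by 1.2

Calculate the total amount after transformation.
3473.0

Step 1: Tier 1 (amount ≤ 214): 2 records, sum = 302 × 1.0 = 302.0
Step 2: Tier 2 (214 < amount ≤ 322): 4 records, sum = 1122 × 1.1 = 1234.2
Step 3: Tier 3 (amount > 322): 4 records, sum = 1614 × 1.2 = 1936.8
Step 4: Final sum = 302.0 + 1234.2 + 1936.8 = 3473.0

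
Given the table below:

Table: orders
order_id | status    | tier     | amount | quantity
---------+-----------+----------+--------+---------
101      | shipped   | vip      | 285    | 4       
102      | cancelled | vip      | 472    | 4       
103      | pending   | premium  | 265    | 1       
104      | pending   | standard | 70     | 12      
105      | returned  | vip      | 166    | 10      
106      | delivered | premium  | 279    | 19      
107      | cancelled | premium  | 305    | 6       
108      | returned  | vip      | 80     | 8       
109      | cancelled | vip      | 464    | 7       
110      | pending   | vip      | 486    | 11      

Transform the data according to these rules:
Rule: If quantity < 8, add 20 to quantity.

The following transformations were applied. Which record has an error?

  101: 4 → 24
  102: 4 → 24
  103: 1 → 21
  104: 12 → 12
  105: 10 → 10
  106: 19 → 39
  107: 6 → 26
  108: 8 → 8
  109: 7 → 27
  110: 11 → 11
Record 106 has an error. The correct transformed value should be 19, not 39.

Step 1: Check each record against the rule
Step 2: Record 106 has quantity = 19
Step 3: Since 19 >= 8, the bonus should not have been applied
Step 4: Correct value = 19, but claimed value = 39
Conclusion: Record 106 has the error.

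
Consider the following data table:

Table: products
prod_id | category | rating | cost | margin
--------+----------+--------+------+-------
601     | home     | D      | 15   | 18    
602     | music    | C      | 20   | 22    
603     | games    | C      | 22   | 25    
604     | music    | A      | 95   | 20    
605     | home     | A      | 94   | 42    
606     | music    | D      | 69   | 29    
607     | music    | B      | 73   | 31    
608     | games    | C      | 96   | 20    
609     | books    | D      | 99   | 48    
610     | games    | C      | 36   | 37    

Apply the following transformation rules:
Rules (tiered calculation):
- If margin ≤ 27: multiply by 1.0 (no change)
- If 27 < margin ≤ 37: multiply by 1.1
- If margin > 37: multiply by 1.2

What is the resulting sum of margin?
319.7

Step 1: Tier 1 (margin ≤ 27): 5 records, sum = 105 × 1.0 = 105.0
Step 2: Tier 2 (27 < margin ≤ 37): 3 records, sum = 97 × 1.1 = 106.7
Step 3: Tier 3 (margin > 37): 2 records, sum = 90 × 1.2 = 108.0
Step 4: Final sum = 105.0 + 106.7 + 108.0 = 319.7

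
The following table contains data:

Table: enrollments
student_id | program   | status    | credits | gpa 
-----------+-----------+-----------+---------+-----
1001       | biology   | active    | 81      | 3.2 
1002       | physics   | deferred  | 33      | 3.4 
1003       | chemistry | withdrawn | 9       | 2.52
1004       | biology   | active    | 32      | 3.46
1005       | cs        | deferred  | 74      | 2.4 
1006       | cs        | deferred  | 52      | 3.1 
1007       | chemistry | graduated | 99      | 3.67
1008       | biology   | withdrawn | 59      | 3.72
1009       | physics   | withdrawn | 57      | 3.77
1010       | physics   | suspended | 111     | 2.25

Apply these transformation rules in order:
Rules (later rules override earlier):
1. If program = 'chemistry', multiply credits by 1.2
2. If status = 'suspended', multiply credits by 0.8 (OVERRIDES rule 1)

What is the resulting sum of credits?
606.4

Step 1: Rule 2 takes priority for records with status = 'suspended'
  - 1 records: 111 × 0.8 = 88.8
Step 2: Rule 1 applies to remaining records with program = 'chemistry'
  - 2 records: 108 × 1.2 = 129.6
Step 3: Other records unchanged: 388
Step 4: Final sum = 88.8 + 129.6 + 388 = 606.4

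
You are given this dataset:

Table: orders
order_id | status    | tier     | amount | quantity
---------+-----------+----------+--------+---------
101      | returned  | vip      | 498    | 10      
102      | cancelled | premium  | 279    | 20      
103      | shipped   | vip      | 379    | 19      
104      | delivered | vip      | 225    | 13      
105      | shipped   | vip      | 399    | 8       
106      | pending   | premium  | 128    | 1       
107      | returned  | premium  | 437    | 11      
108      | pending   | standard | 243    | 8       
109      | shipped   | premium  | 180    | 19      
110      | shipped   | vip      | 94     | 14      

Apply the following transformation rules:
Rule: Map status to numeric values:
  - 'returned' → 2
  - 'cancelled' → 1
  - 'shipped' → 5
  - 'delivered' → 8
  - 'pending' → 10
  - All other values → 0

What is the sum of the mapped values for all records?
53

Step 1: Apply mapping to each record
Step 2: Count by status:
  'returned': 2 records × 2 = 4
  'cancelled': 1 records × 1 = 1
  'shipped': 4 records × 5 = 20
  'delivered': 1 records × 8 = 8
  'pending': 2 records × 10 = 20
Step 3: Sum all mapped values = 53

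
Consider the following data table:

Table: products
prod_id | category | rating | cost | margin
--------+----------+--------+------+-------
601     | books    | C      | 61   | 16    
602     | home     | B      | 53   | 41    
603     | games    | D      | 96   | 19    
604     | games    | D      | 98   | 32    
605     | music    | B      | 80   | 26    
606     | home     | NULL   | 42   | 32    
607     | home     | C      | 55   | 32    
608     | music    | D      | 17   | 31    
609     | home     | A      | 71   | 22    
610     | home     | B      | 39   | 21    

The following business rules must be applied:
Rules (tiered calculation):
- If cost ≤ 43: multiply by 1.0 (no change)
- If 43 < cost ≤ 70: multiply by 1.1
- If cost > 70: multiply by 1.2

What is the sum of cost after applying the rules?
697.9

Step 1: Tier 1 (cost ≤ 43): 3 records, sum = 98 × 1.0 = 98.0
Step 2: Tier 2 (43 < cost ≤ 70): 3 records, sum = 169 × 1.1 = 185.9
Step 3: Tier 3 (cost > 70): 4 records, sum = 345 × 1.2 = 414.0
Step 4: Final sum = 98.0 + 185.9 + 414.0 = 697.9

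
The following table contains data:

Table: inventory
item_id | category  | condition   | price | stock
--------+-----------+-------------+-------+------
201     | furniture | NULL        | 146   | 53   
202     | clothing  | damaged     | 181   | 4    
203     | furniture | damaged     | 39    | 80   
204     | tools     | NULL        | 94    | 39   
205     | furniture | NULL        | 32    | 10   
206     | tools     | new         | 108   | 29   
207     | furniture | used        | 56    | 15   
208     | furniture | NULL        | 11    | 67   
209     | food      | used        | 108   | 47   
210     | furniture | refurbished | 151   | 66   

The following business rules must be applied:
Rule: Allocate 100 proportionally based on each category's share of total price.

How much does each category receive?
clothing: 19.55, food: 11.66, furniture: 46.98, tools: 21.81

Step 1: Calculate total price = 926
Step 2: Calculate each category's proportion:
  clothing: 181/926 = 19.55% → 19.55
  food: 108/926 = 11.66% → 11.66
  furniture: 435/926 = 46.98% → 46.98
  tools: 202/926 = 21.81% → 21.81
Step 3: Verify: sum of allocations ≈ 100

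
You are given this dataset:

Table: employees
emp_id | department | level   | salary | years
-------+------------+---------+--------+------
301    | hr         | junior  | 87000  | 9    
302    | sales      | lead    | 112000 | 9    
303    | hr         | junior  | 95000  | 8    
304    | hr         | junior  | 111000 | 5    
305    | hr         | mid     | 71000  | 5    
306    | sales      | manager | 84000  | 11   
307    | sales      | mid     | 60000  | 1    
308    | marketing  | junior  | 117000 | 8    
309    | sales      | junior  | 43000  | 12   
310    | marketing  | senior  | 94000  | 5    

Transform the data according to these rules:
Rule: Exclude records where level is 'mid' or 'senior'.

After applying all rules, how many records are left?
7

Step 1: Count records to exclude
  - 2 (mid) + 1 (senior) = 3 records
Step 2: Total records: 10
Step 3: Remaining = 10 - 3 = 7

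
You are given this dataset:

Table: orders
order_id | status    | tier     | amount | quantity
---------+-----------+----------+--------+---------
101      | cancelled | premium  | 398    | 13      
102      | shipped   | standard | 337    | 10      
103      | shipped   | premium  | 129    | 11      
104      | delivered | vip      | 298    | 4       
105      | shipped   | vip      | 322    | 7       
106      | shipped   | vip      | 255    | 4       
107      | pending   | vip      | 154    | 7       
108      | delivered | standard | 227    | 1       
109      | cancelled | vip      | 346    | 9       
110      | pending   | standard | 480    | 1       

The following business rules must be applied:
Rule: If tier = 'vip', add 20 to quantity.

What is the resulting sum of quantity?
167

Step 1: Count records where tier = 'vip': 5
Step 2: Total bonus added: 5 × 20 = 100
Step 3: Original sum of quantity: 67
Step 4: Final sum = 67 + 100 = 167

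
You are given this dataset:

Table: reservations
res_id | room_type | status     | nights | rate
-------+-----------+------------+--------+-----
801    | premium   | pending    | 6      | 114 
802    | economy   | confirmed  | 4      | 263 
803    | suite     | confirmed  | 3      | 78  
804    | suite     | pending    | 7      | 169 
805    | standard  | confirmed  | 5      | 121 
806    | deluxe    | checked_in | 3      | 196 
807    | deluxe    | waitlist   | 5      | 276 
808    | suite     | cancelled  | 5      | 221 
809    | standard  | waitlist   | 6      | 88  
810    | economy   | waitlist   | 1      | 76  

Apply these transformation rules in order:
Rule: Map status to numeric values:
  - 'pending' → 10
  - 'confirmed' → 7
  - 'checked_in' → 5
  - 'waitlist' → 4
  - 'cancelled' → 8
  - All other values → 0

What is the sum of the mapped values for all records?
66

Step 1: Apply mapping to each record
Step 2: Count by status:
  'pending': 2 records × 10 = 20
  'confirmed': 3 records × 7 = 21
  'checked_in': 1 records × 5 = 5
  'waitlist': 3 records × 4 = 12
  'cancelled': 1 records × 8 = 8
Step 3: Sum all mapped values = 66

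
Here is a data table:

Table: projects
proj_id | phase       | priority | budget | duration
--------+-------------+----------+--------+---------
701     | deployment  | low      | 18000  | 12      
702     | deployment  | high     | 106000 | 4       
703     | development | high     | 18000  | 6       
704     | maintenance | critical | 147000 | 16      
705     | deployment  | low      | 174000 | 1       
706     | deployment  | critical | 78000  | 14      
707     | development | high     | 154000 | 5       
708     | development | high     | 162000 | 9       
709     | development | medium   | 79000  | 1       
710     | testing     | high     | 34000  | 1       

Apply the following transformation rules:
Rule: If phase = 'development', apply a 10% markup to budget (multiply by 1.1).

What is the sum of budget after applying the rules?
1011300.0

Step 1: Records with phase = 'development' have total budget = 413000
Step 2: Apply multiplier: 413000 × 1.1 = 454300.0
Step 3: Other records total: 557000
Step 4: Final sum = 454300.0 + 557000 = 1011300.0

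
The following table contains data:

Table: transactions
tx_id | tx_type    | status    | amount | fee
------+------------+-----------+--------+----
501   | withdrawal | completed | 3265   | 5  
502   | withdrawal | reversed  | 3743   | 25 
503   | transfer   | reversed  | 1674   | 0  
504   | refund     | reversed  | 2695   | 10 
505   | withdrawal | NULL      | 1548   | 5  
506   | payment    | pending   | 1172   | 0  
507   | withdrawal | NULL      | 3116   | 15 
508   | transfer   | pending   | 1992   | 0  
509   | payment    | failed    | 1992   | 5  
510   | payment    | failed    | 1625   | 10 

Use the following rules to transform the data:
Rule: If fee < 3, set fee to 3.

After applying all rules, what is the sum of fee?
84

Step 1: 3 records have fee < 3
Step 2: These records originally summed to 0
Step 3: After setting to minimum: 3 × 3 = 9
Step 4: Unaffected records sum: 75
Step 5: Final sum = 9 + 75 = 84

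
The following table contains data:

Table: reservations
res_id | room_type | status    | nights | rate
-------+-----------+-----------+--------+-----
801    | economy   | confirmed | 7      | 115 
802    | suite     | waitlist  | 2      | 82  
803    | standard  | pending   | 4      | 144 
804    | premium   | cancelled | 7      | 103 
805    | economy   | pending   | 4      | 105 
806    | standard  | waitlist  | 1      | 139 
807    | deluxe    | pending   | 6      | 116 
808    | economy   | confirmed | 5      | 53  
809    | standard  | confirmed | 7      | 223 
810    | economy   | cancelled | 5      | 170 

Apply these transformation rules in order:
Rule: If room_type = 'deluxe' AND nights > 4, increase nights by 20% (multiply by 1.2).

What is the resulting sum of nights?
49.2

Step 1: Find records where room_type = 'deluxe' AND nights > 4
Step 2: 1 records match, summing to 6
Step 3: After multiplier: 6 × 1.2 = 7.2
Step 4: Unaffected records sum: 42
Step 5: Final sum = 7.2 + 42 = 49.2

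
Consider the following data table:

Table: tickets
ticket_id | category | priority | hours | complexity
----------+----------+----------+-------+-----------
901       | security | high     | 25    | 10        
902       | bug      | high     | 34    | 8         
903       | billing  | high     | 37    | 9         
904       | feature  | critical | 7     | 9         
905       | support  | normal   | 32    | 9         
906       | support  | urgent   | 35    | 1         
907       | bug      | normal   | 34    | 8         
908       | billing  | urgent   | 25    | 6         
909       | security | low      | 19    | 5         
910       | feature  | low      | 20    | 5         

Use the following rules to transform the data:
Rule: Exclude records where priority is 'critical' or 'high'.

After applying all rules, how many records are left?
6

Step 1: Count records to exclude
  - 1 (critical) + 3 (high) = 4 records
Step 2: Total records: 10
Step 3: Remaining = 10 - 4 = 6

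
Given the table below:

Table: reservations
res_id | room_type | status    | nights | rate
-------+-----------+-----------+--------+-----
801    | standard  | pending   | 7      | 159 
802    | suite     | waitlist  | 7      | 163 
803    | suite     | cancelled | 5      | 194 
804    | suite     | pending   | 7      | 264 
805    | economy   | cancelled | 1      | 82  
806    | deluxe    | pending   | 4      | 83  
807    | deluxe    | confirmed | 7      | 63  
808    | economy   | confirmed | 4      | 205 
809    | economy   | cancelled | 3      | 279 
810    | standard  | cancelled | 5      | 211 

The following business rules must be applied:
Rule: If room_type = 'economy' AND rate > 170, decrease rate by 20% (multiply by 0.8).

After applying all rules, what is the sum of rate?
1606.2

Step 1: Find records where room_type = 'economy' AND rate > 170
Step 2: 2 records match, summing to 484
Step 3: After multiplier: 484 × 0.8 = 387.2
Step 4: Unaffected records sum: 1219
Step 5: Final sum = 387.2 + 1219 = 1606.2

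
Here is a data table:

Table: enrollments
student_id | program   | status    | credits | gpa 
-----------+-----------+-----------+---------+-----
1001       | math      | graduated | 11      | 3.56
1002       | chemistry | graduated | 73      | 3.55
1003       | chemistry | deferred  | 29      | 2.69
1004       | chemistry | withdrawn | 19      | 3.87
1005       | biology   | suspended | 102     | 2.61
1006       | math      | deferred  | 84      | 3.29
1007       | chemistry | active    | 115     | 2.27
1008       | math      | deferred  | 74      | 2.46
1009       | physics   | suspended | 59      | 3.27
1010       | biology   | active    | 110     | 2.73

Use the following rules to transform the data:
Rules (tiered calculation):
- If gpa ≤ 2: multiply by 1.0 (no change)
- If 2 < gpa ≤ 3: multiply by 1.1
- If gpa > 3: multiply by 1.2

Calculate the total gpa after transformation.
35.08

Step 1: Tier 1 (gpa ≤ 2): 0 records, sum = 0 × 1.0 = 0.0
Step 2: Tier 2 (2 < gpa ≤ 3): 5 records, sum = 12.76 × 1.1 = 14.04
Step 3: Tier 3 (gpa > 3): 5 records, sum = 17.54 × 1.2 = 21.05
Step 4: Final sum = 0.0 + 14.04 + 21.05 = 35.08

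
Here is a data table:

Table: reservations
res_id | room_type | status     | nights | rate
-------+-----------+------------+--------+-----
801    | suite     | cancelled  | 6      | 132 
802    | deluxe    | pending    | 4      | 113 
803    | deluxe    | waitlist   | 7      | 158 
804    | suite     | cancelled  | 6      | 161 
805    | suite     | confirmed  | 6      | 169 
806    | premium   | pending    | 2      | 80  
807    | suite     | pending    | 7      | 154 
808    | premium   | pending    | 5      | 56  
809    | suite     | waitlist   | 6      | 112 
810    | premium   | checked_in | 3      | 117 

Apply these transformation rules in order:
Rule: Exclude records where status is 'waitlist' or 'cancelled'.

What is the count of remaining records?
6

Step 1: Count records to exclude
  - 2 (waitlist) + 2 (cancelled) = 4 records
Step 2: Total records: 10
Step 3: Remaining = 10 - 4 = 6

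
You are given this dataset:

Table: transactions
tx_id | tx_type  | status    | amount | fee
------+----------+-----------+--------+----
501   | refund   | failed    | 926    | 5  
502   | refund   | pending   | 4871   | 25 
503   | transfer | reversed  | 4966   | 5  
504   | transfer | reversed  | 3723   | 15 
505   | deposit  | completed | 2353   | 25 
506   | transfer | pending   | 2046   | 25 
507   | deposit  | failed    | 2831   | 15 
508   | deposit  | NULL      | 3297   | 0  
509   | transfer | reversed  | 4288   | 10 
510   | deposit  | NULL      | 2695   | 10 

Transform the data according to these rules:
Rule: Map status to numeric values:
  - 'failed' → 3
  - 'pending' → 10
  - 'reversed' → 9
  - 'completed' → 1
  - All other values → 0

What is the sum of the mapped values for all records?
54

Step 1: Apply mapping to each record
Step 2: Count by status:
  'failed': 2 records × 3 = 6
  'pending': 2 records × 10 = 20
  'reversed': 3 records × 9 = 27
  'completed': 1 records × 1 = 1
Step 3: Sum all mapped values = 54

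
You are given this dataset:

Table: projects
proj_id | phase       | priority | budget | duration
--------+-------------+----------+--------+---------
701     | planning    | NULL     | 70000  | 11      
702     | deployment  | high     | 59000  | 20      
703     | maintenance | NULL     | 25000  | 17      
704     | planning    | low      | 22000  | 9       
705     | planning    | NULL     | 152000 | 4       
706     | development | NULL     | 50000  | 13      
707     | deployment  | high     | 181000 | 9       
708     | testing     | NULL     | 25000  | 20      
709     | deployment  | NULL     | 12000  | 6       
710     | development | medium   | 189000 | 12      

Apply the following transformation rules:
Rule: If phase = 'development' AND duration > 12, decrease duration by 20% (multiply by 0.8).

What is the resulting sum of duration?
118.4

Step 1: Find records where phase = 'development' AND duration > 12
Step 2: 1 records match, summing to 13
Step 3: After multiplier: 13 × 0.8 = 10.4
Step 4: Unaffected records sum: 108
Step 5: Final sum = 10.4 + 108 = 118.4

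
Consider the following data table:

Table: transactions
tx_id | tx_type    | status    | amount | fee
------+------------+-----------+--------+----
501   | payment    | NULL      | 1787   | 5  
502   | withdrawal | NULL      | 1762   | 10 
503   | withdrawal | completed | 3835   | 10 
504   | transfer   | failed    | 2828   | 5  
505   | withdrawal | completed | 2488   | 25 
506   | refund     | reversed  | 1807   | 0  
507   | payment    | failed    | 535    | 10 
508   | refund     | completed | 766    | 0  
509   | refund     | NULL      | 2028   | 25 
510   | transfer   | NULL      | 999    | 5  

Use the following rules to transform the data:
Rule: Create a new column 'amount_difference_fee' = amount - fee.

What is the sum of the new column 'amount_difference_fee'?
18740

Step 1: For each record, compute amount - fee
Example calculations:
  1787 - 5 = 1782
  1762 - 10 = 1752
  3835 - 10 = 3825
  ...
Step 2: Sum all derived values
Step 3: Total = 18740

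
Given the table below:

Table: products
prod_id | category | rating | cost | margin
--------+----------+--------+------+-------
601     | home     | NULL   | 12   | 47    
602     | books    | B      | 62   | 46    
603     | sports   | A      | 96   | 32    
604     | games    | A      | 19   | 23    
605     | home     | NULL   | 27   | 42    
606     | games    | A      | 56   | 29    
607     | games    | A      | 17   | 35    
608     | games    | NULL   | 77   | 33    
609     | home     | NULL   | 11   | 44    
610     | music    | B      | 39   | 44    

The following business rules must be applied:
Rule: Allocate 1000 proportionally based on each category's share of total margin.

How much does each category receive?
books: 122.67, games: 320.0, home: 354.67, music: 117.33, sports: 85.33

Step 1: Calculate total margin = 375
Step 2: Calculate each category's proportion:
  books: 46/375 = 12.27% → 122.67
  games: 120/375 = 32.00% → 320.0
  home: 133/375 = 35.47% → 354.67
  music: 44/375 = 11.73% → 117.33
  sports: 32/375 = 8.53% → 85.33
Step 3: Verify: sum of allocations ≈ 1000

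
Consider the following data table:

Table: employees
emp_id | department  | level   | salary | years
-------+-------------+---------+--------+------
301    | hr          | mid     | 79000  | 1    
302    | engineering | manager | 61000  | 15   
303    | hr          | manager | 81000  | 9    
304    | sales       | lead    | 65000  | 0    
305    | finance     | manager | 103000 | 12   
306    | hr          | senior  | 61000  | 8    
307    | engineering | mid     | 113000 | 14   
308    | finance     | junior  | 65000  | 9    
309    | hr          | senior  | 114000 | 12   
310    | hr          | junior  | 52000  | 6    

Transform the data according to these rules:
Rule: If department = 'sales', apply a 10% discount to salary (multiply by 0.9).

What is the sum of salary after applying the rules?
787500.0

Step 1: Records with department = 'sales' have total salary = 65000
Step 2: Apply multiplier: 65000 × 0.9 = 58500.0
Step 3: Other records total: 729000
Step 4: Final sum = 58500.0 + 729000 = 787500.0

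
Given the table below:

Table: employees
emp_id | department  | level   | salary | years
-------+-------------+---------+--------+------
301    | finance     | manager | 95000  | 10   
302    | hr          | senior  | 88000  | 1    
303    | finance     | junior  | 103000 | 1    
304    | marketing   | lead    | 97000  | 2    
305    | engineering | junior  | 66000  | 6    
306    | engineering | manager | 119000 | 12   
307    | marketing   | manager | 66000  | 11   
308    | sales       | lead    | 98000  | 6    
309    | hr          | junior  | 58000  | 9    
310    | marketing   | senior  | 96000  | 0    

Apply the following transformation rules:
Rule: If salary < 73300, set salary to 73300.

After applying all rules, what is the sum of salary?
915900

Step 1: 3 records have salary < 73300
Step 2: These records originally summed to 190000
Step 3: After setting to minimum: 3 × 73300 = 219900
Step 4: Unaffected records sum: 696000
Step 5: Final sum = 219900 + 696000 = 915900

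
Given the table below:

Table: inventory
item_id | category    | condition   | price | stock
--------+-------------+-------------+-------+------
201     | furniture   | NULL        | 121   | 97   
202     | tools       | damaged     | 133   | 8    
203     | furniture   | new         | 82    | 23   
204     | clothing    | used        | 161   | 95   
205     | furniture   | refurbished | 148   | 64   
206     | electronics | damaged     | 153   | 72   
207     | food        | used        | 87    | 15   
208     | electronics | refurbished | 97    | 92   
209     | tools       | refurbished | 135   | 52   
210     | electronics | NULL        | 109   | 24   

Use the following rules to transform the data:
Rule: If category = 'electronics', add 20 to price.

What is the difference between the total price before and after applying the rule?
60

Step 1: Original sum of price = 1226
Step 2: 3 records have category = 'electronics'
Step 3: Each affected record changes by 20
Step 4: Total change = 3 × 20 = 60
Step 5: New sum = 1226 + 60 = 1286
Step 6: Difference = |1286 - 1226| = 60
        (Sum increased by 60)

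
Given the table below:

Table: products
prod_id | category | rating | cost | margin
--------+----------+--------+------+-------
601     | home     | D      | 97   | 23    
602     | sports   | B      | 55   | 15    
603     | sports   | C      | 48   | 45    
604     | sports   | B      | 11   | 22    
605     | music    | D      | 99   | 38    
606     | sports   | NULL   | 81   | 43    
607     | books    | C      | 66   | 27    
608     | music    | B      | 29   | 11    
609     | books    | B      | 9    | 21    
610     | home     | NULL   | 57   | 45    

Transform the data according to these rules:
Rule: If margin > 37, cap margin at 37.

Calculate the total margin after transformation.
267

Step 1: 4 records have margin > 37
Step 2: These records originally summed to 171
Step 3: After capping: 4 × 37 = 148
Step 4: Unaffected records sum: 119
Step 5: Final sum = 148 + 119 = 267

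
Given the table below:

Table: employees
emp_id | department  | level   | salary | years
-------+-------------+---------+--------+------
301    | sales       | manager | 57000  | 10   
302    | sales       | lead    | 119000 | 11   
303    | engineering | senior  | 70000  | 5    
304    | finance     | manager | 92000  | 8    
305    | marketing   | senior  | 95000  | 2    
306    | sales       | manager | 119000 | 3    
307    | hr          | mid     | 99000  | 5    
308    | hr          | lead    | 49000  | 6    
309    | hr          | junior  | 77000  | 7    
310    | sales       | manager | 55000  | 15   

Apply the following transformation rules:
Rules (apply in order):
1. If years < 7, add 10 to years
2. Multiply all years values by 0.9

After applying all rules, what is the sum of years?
109.8

Step 1: Apply Rule 1 - Add 10 to records with years < 7
  - 5 records affected: 21 + (5 × 10) = 71
  - Unaffected records: 51
  - Sum after Rule 1: 122
Step 2: Apply Rule 2 - Multiply all by 0.9
  - 122 × 0.9 = 109.8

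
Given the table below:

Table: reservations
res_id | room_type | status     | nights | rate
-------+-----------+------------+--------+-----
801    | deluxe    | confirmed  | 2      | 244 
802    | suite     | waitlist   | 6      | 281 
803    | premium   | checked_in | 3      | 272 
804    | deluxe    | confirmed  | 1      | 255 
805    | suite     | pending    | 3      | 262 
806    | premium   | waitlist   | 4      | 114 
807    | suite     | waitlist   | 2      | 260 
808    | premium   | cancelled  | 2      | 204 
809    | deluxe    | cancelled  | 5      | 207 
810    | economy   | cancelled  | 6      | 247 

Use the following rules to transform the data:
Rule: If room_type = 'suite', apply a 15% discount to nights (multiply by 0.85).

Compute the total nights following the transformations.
32.35

Step 1: Records with room_type = 'suite' have total nights = 11
Step 2: Apply multiplier: 11 × 0.85 = 9.35
Step 3: Other records total: 23
Step 4: Final sum = 9.35 + 23 = 32.35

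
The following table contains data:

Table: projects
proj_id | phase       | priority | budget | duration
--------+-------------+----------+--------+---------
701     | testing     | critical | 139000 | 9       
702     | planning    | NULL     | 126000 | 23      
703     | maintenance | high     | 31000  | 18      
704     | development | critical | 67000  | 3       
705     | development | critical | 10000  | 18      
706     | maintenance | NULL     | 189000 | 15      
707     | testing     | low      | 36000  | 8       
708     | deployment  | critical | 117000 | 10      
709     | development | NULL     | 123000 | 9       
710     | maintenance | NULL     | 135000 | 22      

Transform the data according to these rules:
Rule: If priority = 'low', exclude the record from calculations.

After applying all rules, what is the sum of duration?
127

Step 1: Identify records where priority = 'low'
Step 2: The excluded records sum to 8
Step 3: Original total duration = 135
Step 4: Remaining total = 135 - 8 = 127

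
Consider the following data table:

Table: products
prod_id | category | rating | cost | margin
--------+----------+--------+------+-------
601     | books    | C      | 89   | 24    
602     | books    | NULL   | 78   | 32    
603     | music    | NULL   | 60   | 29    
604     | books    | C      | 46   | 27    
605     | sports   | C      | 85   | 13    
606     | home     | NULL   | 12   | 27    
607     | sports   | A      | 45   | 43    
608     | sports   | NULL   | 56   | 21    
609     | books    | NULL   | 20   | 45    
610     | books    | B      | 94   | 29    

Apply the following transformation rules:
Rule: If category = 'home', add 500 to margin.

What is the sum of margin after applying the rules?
790

Step 1: Count records where category = 'home': 1
Step 2: Total bonus added: 1 × 500 = 500
Step 3: Original sum of margin: 290
Step 4: Final sum = 290 + 500 = 790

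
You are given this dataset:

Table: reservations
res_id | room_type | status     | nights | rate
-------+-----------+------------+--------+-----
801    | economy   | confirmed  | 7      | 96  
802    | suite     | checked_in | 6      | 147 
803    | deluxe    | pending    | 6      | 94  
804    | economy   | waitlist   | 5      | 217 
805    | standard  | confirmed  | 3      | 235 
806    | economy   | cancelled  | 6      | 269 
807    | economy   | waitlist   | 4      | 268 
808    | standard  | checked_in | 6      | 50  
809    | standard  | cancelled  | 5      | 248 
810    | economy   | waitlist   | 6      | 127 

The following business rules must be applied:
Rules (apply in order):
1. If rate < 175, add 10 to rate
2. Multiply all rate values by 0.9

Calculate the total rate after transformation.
1620.9

Step 1: Apply Rule 1 - Add 10 to records with rate < 175
  - 5 records affected: 514 + (5 × 10) = 564
  - Unaffected records: 1237
  - Sum after Rule 1: 1801
Step 2: Apply Rule 2 - Multiply all by 0.9
  - 1801 × 0.9 = 1620.9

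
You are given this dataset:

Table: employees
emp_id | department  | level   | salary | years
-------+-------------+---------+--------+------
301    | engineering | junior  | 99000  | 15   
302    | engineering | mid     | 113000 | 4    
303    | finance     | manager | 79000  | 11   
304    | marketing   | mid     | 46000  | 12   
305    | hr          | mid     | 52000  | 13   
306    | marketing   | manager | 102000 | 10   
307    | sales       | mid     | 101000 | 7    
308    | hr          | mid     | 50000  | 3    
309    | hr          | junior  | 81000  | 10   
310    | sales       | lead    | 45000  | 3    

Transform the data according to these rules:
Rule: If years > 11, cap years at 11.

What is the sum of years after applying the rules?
81

Step 1: 3 records have years > 11
Step 2: These records originally summed to 40
Step 3: After capping: 3 × 11 = 33
Step 4: Unaffected records sum: 48
Step 5: Final sum = 33 + 48 = 81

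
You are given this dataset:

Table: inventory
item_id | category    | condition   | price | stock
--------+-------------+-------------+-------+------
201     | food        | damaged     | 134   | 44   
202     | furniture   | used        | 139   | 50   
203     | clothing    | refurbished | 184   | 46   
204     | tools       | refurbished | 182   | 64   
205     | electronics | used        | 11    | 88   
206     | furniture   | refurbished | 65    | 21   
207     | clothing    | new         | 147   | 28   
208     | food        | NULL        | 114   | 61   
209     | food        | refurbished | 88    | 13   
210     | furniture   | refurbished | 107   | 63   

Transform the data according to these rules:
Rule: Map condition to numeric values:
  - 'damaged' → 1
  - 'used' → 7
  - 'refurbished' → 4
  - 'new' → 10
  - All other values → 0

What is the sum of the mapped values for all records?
45

Step 1: Apply mapping to each record
Step 2: Count by status:
  'damaged': 1 records × 1 = 1
  'used': 2 records × 7 = 14
  'refurbished': 5 records × 4 = 20
  'new': 1 records × 10 = 10
Step 3: Sum all mapped values = 45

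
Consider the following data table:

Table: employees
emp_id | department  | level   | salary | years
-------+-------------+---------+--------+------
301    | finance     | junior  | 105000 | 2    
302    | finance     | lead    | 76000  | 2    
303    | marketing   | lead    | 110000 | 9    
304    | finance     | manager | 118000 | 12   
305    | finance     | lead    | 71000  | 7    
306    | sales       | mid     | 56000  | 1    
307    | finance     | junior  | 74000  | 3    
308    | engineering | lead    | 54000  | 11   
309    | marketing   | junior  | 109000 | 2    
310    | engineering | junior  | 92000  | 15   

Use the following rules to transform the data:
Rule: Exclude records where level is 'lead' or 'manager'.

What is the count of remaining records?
5

Step 1: Count records to exclude
  - 4 (lead) + 1 (manager) = 5 records
Step 2: Total records: 10
Step 3: Remaining = 10 - 5 = 5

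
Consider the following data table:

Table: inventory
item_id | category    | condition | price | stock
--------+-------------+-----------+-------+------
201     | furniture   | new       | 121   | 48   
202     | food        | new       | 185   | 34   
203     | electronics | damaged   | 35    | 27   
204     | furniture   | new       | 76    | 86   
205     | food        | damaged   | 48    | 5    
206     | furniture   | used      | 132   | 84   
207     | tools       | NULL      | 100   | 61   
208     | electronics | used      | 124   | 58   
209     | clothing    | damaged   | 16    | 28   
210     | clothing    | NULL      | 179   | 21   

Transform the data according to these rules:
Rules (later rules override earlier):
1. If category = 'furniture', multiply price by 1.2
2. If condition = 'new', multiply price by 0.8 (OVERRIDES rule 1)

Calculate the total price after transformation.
966.0

Step 1: Rule 2 takes priority for records with condition = 'new'
  - 3 records: 382 × 0.8 = 305.6
Step 2: Rule 1 applies to remaining records with category = 'furniture'
  - 1 records: 132 × 1.2 = 158.4
Step 3: Other records unchanged: 502
Step 4: Final sum = 305.6 + 158.4 + 502 = 966.0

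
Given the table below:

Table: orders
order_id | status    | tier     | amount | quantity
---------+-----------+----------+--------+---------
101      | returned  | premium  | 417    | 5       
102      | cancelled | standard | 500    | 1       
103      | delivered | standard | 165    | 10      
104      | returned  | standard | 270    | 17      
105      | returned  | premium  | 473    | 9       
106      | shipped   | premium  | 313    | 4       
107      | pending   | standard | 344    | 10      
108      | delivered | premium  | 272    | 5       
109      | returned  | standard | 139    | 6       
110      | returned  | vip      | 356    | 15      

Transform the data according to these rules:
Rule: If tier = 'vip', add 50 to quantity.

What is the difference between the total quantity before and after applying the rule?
50

Step 1: Original sum of quantity = 82
Step 2: 1 records have tier = 'vip'
Step 3: Each affected record changes by 50
Step 4: Total change = 1 × 50 = 50
Step 5: New sum = 82 + 50 = 132
Step 6: Difference = |132 - 82| = 50
        (Sum increased by 50)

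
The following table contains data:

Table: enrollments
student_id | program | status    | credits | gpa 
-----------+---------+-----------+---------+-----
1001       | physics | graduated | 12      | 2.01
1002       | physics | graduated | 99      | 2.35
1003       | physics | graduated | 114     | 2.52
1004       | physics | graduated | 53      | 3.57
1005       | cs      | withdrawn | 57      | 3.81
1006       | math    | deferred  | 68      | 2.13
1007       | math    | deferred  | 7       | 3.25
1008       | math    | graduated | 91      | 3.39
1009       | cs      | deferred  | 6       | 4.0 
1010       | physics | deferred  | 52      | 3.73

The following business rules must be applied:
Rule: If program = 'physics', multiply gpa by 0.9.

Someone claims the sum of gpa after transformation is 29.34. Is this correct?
Yes, the result is correct.

Step 1: Calculate the correct sum after transformation
Step 2: Apply multiplier 0.9 to records where program = 'physics'
Step 3: Correct result = 29.34
Step 4: Claimed result = 29.34
Step 5: 29.34 = 29.34 ✓
Conclusion: The claimed result is correct.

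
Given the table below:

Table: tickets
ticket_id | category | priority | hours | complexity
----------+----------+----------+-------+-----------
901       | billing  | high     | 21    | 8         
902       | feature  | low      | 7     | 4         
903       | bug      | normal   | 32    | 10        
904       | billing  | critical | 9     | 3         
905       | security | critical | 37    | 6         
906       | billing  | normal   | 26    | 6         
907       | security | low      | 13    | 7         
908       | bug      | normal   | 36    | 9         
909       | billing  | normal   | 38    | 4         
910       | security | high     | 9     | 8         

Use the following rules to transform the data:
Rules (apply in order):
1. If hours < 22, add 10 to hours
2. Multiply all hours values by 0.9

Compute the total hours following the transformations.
250.2

Step 1: Apply Rule 1 - Add 10 to records with hours < 22
  - 5 records affected: 59 + (5 × 10) = 109
  - Unaffected records: 169
  - Sum after Rule 1: 278
Step 2: Apply Rule 2 - Multiply all by 0.9
  - 278 × 0.9 = 250.2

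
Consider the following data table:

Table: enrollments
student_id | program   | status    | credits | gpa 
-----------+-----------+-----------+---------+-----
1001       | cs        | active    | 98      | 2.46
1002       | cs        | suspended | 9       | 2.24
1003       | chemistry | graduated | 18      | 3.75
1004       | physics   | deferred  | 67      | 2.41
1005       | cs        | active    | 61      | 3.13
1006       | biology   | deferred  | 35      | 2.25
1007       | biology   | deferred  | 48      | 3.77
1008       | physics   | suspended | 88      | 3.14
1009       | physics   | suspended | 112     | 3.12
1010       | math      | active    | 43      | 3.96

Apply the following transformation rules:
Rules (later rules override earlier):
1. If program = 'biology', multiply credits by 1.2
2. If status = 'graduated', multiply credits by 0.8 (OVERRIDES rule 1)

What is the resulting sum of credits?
592.0

Step 1: Rule 2 takes priority for records with status = 'graduated'
  - 1 records: 18 × 0.8 = 14.4
Step 2: Rule 1 applies to remaining records with program = 'biology'
  - 2 records: 83 × 1.2 = 99.6
Step 3: Other records unchanged: 478
Step 4: Final sum = 14.4 + 99.6 + 478 = 592.0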